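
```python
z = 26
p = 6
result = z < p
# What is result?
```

Trace (tracking result):
z = 26  # -> z = 26
p = 6  # -> p = 6
result = z < p  # -> result = False

Answer: False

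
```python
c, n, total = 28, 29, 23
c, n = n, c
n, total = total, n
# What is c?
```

Answer: 29

Derivation:
Trace (tracking c):
c, n, total = (28, 29, 23)  # -> c = 28, n = 29, total = 23
c, n = (n, c)  # -> c = 29, n = 28
n, total = (total, n)  # -> n = 23, total = 28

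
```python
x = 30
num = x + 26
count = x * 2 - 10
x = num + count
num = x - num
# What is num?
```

Trace (tracking num):
x = 30  # -> x = 30
num = x + 26  # -> num = 56
count = x * 2 - 10  # -> count = 50
x = num + count  # -> x = 106
num = x - num  # -> num = 50

Answer: 50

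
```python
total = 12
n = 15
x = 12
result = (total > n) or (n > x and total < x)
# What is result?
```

Trace (tracking result):
total = 12  # -> total = 12
n = 15  # -> n = 15
x = 12  # -> x = 12
result = total > n or (n > x and total < x)  # -> result = False

Answer: False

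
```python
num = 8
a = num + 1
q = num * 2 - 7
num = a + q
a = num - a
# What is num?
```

Answer: 18

Derivation:
Trace (tracking num):
num = 8  # -> num = 8
a = num + 1  # -> a = 9
q = num * 2 - 7  # -> q = 9
num = a + q  # -> num = 18
a = num - a  # -> a = 9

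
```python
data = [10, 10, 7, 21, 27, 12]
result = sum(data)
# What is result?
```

Answer: 87

Derivation:
Trace (tracking result):
data = [10, 10, 7, 21, 27, 12]  # -> data = [10, 10, 7, 21, 27, 12]
result = sum(data)  # -> result = 87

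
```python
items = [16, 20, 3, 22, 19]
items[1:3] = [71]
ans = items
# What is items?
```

Answer: [16, 71, 22, 19]

Derivation:
Trace (tracking items):
items = [16, 20, 3, 22, 19]  # -> items = [16, 20, 3, 22, 19]
items[1:3] = [71]  # -> items = [16, 71, 22, 19]
ans = items  # -> ans = [16, 71, 22, 19]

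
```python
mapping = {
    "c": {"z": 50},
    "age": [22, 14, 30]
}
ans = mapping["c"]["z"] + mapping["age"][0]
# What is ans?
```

Trace (tracking ans):
mapping = {'c': {'z': 50}, 'age': [22, 14, 30]}  # -> mapping = {'c': {'z': 50}, 'age': [22, 14, 30]}
ans = mapping['c']['z'] + mapping['age'][0]  # -> ans = 72

Answer: 72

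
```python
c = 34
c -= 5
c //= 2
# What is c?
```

Answer: 14

Derivation:
Trace (tracking c):
c = 34  # -> c = 34
c -= 5  # -> c = 29
c //= 2  # -> c = 14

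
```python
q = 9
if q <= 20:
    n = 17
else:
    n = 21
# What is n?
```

Answer: 17

Derivation:
Trace (tracking n):
q = 9  # -> q = 9
if q <= 20:  # condition is True
    n = 17  # -> n = 17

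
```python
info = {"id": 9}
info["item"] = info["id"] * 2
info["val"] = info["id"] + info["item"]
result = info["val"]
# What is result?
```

Trace (tracking result):
info = {'id': 9}  # -> info = {'id': 9}
info['item'] = info['id'] * 2  # -> info = {'id': 9, 'item': 18}
info['val'] = info['id'] + info['item']  # -> info = {'id': 9, 'item': 18, 'val': 27}
result = info['val']  # -> result = 27

Answer: 27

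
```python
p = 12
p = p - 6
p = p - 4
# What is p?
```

Trace (tracking p):
p = 12  # -> p = 12
p = p - 6  # -> p = 6
p = p - 4  # -> p = 2

Answer: 2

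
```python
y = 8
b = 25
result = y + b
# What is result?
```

Trace (tracking result):
y = 8  # -> y = 8
b = 25  # -> b = 25
result = y + b  # -> result = 33

Answer: 33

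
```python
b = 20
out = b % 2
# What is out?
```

Trace (tracking out):
b = 20  # -> b = 20
out = b % 2  # -> out = 0

Answer: 0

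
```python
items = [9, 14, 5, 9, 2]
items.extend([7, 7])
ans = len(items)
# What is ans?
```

Answer: 7

Derivation:
Trace (tracking ans):
items = [9, 14, 5, 9, 2]  # -> items = [9, 14, 5, 9, 2]
items.extend([7, 7])  # -> items = [9, 14, 5, 9, 2, 7, 7]
ans = len(items)  # -> ans = 7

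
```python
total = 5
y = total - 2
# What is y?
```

Trace (tracking y):
total = 5  # -> total = 5
y = total - 2  # -> y = 3

Answer: 3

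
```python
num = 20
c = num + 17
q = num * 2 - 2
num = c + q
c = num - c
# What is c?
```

Answer: 38

Derivation:
Trace (tracking c):
num = 20  # -> num = 20
c = num + 17  # -> c = 37
q = num * 2 - 2  # -> q = 38
num = c + q  # -> num = 75
c = num - c  # -> c = 38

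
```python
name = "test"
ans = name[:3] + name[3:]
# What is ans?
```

Trace (tracking ans):
name = 'test'  # -> name = 'test'
ans = name[:3] + name[3:]  # -> ans = 'test'

Answer: 'test'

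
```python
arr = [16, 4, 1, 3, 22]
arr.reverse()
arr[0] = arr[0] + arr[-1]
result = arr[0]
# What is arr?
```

Answer: [38, 3, 1, 4, 16]

Derivation:
Trace (tracking arr):
arr = [16, 4, 1, 3, 22]  # -> arr = [16, 4, 1, 3, 22]
arr.reverse()  # -> arr = [22, 3, 1, 4, 16]
arr[0] = arr[0] + arr[-1]  # -> arr = [38, 3, 1, 4, 16]
result = arr[0]  # -> result = 38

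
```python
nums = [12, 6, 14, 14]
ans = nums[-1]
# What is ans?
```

Answer: 14

Derivation:
Trace (tracking ans):
nums = [12, 6, 14, 14]  # -> nums = [12, 6, 14, 14]
ans = nums[-1]  # -> ans = 14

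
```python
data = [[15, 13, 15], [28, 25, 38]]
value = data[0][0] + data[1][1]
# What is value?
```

Trace (tracking value):
data = [[15, 13, 15], [28, 25, 38]]  # -> data = [[15, 13, 15], [28, 25, 38]]
value = data[0][0] + data[1][1]  # -> value = 40

Answer: 40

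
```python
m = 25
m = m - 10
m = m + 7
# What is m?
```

Answer: 22

Derivation:
Trace (tracking m):
m = 25  # -> m = 25
m = m - 10  # -> m = 15
m = m + 7  # -> m = 22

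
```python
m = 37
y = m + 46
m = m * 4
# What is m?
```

Answer: 148

Derivation:
Trace (tracking m):
m = 37  # -> m = 37
y = m + 46  # -> y = 83
m = m * 4  # -> m = 148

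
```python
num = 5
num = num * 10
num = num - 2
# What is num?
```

Answer: 48

Derivation:
Trace (tracking num):
num = 5  # -> num = 5
num = num * 10  # -> num = 50
num = num - 2  # -> num = 48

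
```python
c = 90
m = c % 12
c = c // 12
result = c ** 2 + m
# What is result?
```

Trace (tracking result):
c = 90  # -> c = 90
m = c % 12  # -> m = 6
c = c // 12  # -> c = 7
result = c ** 2 + m  # -> result = 55

Answer: 55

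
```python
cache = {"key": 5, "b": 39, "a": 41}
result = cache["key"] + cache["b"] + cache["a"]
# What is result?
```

Trace (tracking result):
cache = {'key': 5, 'b': 39, 'a': 41}  # -> cache = {'key': 5, 'b': 39, 'a': 41}
result = cache['key'] + cache['b'] + cache['a']  # -> result = 85

Answer: 85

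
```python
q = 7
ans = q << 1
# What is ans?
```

Answer: 14

Derivation:
Trace (tracking ans):
q = 7  # -> q = 7
ans = q << 1  # -> ans = 14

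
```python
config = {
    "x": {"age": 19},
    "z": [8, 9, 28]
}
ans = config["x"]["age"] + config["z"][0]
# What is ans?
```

Trace (tracking ans):
config = {'x': {'age': 19}, 'z': [8, 9, 28]}  # -> config = {'x': {'age': 19}, 'z': [8, 9, 28]}
ans = config['x']['age'] + config['z'][0]  # -> ans = 27

Answer: 27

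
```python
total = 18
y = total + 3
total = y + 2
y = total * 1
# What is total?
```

Answer: 23

Derivation:
Trace (tracking total):
total = 18  # -> total = 18
y = total + 3  # -> y = 21
total = y + 2  # -> total = 23
y = total * 1  # -> y = 23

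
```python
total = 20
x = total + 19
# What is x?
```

Answer: 39

Derivation:
Trace (tracking x):
total = 20  # -> total = 20
x = total + 19  # -> x = 39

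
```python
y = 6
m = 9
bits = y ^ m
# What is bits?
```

Trace (tracking bits):
y = 6  # -> y = 6
m = 9  # -> m = 9
bits = y ^ m  # -> bits = 15

Answer: 15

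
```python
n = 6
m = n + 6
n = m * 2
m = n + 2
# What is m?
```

Trace (tracking m):
n = 6  # -> n = 6
m = n + 6  # -> m = 12
n = m * 2  # -> n = 24
m = n + 2  # -> m = 26

Answer: 26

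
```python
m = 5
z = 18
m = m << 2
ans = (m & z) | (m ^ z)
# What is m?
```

Answer: 20

Derivation:
Trace (tracking m):
m = 5  # -> m = 5
z = 18  # -> z = 18
m = m << 2  # -> m = 20
ans = m & z | m ^ z  # -> ans = 22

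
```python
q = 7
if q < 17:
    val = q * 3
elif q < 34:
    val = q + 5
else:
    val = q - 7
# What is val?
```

Answer: 21

Derivation:
Trace (tracking val):
q = 7  # -> q = 7
if q < 17:  # condition is True
    val = q * 3  # -> val = 21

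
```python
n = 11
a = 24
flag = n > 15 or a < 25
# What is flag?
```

Trace (tracking flag):
n = 11  # -> n = 11
a = 24  # -> a = 24
flag = n > 15 or a < 25  # -> flag = True

Answer: True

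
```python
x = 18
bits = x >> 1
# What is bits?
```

Answer: 9

Derivation:
Trace (tracking bits):
x = 18  # -> x = 18
bits = x >> 1  # -> bits = 9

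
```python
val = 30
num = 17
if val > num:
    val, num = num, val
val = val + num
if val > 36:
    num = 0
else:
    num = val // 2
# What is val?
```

Trace (tracking val):
val = 30  # -> val = 30
num = 17  # -> num = 17
if val > num:  # condition is True
    val, num = (num, val)  # -> val = 17, num = 30
val = val + num  # -> val = 47
if val > 36:  # condition is True
    num = 0  # -> num = 0

Answer: 47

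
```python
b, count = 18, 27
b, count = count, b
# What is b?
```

Answer: 27

Derivation:
Trace (tracking b):
b, count = (18, 27)  # -> b = 18, count = 27
b, count = (count, b)  # -> b = 27, count = 18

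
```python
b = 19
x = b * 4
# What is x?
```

Answer: 76

Derivation:
Trace (tracking x):
b = 19  # -> b = 19
x = b * 4  # -> x = 76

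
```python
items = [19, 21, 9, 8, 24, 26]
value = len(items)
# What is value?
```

Answer: 6

Derivation:
Trace (tracking value):
items = [19, 21, 9, 8, 24, 26]  # -> items = [19, 21, 9, 8, 24, 26]
value = len(items)  # -> value = 6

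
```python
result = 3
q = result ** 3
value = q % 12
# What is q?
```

Answer: 27

Derivation:
Trace (tracking q):
result = 3  # -> result = 3
q = result ** 3  # -> q = 27
value = q % 12  # -> value = 3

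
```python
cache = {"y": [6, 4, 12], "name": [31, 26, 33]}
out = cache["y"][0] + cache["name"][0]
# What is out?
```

Answer: 37

Derivation:
Trace (tracking out):
cache = {'y': [6, 4, 12], 'name': [31, 26, 33]}  # -> cache = {'y': [6, 4, 12], 'name': [31, 26, 33]}
out = cache['y'][0] + cache['name'][0]  # -> out = 37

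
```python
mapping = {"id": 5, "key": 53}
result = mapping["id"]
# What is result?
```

Answer: 5

Derivation:
Trace (tracking result):
mapping = {'id': 5, 'key': 53}  # -> mapping = {'id': 5, 'key': 53}
result = mapping['id']  # -> result = 5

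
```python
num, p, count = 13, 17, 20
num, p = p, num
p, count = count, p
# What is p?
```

Answer: 20

Derivation:
Trace (tracking p):
num, p, count = (13, 17, 20)  # -> num = 13, p = 17, count = 20
num, p = (p, num)  # -> num = 17, p = 13
p, count = (count, p)  # -> p = 20, count = 13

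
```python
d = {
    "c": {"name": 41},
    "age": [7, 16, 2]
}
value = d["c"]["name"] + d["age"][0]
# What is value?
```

Answer: 48

Derivation:
Trace (tracking value):
d = {'c': {'name': 41}, 'age': [7, 16, 2]}  # -> d = {'c': {'name': 41}, 'age': [7, 16, 2]}
value = d['c']['name'] + d['age'][0]  # -> value = 48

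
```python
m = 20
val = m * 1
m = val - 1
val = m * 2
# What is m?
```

Answer: 19

Derivation:
Trace (tracking m):
m = 20  # -> m = 20
val = m * 1  # -> val = 20
m = val - 1  # -> m = 19
val = m * 2  # -> val = 38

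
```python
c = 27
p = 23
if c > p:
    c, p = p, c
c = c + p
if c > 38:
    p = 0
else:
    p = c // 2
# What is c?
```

Trace (tracking c):
c = 27  # -> c = 27
p = 23  # -> p = 23
if c > p:  # condition is True
    c, p = (p, c)  # -> c = 23, p = 27
c = c + p  # -> c = 50
if c > 38:  # condition is True
    p = 0  # -> p = 0

Answer: 50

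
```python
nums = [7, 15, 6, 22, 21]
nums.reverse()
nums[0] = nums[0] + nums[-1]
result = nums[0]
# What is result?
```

Trace (tracking result):
nums = [7, 15, 6, 22, 21]  # -> nums = [7, 15, 6, 22, 21]
nums.reverse()  # -> nums = [21, 22, 6, 15, 7]
nums[0] = nums[0] + nums[-1]  # -> nums = [28, 22, 6, 15, 7]
result = nums[0]  # -> result = 28

Answer: 28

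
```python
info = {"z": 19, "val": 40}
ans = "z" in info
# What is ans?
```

Answer: True

Derivation:
Trace (tracking ans):
info = {'z': 19, 'val': 40}  # -> info = {'z': 19, 'val': 40}
ans = 'z' in info  # -> ans = True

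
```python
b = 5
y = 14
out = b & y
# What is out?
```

Answer: 4

Derivation:
Trace (tracking out):
b = 5  # -> b = 5
y = 14  # -> y = 14
out = b & y  # -> out = 4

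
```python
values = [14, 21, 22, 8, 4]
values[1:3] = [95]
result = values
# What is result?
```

Trace (tracking result):
values = [14, 21, 22, 8, 4]  # -> values = [14, 21, 22, 8, 4]
values[1:3] = [95]  # -> values = [14, 95, 8, 4]
result = values  # -> result = [14, 95, 8, 4]

Answer: [14, 95, 8, 4]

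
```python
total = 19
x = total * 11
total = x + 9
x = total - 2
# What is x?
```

Answer: 216

Derivation:
Trace (tracking x):
total = 19  # -> total = 19
x = total * 11  # -> x = 209
total = x + 9  # -> total = 218
x = total - 2  # -> x = 216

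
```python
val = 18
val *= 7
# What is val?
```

Answer: 126

Derivation:
Trace (tracking val):
val = 18  # -> val = 18
val *= 7  # -> val = 126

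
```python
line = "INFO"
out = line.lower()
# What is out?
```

Trace (tracking out):
line = 'INFO'  # -> line = 'INFO'
out = line.lower()  # -> out = 'info'

Answer: 'info'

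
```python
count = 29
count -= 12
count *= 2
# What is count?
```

Trace (tracking count):
count = 29  # -> count = 29
count -= 12  # -> count = 17
count *= 2  # -> count = 34

Answer: 34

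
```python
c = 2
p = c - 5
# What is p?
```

Trace (tracking p):
c = 2  # -> c = 2
p = c - 5  # -> p = -3

Answer: -3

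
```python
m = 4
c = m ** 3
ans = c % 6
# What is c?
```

Answer: 64

Derivation:
Trace (tracking c):
m = 4  # -> m = 4
c = m ** 3  # -> c = 64
ans = c % 6  # -> ans = 4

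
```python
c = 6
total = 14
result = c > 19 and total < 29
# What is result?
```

Answer: False

Derivation:
Trace (tracking result):
c = 6  # -> c = 6
total = 14  # -> total = 14
result = c > 19 and total < 29  # -> result = False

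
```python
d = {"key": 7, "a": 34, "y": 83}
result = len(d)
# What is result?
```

Trace (tracking result):
d = {'key': 7, 'a': 34, 'y': 83}  # -> d = {'key': 7, 'a': 34, 'y': 83}
result = len(d)  # -> result = 3

Answer: 3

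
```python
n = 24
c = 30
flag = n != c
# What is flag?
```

Answer: True

Derivation:
Trace (tracking flag):
n = 24  # -> n = 24
c = 30  # -> c = 30
flag = n != c  # -> flag = True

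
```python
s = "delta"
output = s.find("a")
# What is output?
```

Trace (tracking output):
s = 'delta'  # -> s = 'delta'
output = s.find('a')  # -> output = 4

Answer: 4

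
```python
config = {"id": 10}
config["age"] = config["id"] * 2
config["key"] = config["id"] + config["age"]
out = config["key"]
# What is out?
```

Trace (tracking out):
config = {'id': 10}  # -> config = {'id': 10}
config['age'] = config['id'] * 2  # -> config = {'id': 10, 'age': 20}
config['key'] = config['id'] + config['age']  # -> config = {'id': 10, 'age': 20, 'key': 30}
out = config['key']  # -> out = 30

Answer: 30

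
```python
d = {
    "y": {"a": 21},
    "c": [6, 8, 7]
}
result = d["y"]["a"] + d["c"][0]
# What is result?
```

Trace (tracking result):
d = {'y': {'a': 21}, 'c': [6, 8, 7]}  # -> d = {'y': {'a': 21}, 'c': [6, 8, 7]}
result = d['y']['a'] + d['c'][0]  # -> result = 27

Answer: 27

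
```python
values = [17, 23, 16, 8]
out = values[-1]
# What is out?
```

Answer: 8

Derivation:
Trace (tracking out):
values = [17, 23, 16, 8]  # -> values = [17, 23, 16, 8]
out = values[-1]  # -> out = 8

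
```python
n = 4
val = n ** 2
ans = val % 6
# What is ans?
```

Trace (tracking ans):
n = 4  # -> n = 4
val = n ** 2  # -> val = 16
ans = val % 6  # -> ans = 4

Answer: 4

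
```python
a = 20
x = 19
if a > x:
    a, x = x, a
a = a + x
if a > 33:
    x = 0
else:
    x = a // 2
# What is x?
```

Answer: 0

Derivation:
Trace (tracking x):
a = 20  # -> a = 20
x = 19  # -> x = 19
if a > x:  # condition is True
    a, x = (x, a)  # -> a = 19, x = 20
a = a + x  # -> a = 39
if a > 33:  # condition is True
    x = 0  # -> x = 0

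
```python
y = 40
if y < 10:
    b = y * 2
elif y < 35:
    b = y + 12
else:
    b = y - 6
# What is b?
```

Trace (tracking b):
y = 40  # -> y = 40
if y < 10:  # condition is False
elif y < 35:  # condition is False
else:
    b = y - 6  # -> b = 34

Answer: 34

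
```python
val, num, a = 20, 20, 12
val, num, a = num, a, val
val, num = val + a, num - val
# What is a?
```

Trace (tracking a):
val, num, a = (20, 20, 12)  # -> val = 20, num = 20, a = 12
val, num, a = (num, a, val)  # -> val = 20, num = 12, a = 20
val, num = (val + a, num - val)  # -> val = 40, num = -8

Answer: 20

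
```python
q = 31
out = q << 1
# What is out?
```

Trace (tracking out):
q = 31  # -> q = 31
out = q << 1  # -> out = 62

Answer: 62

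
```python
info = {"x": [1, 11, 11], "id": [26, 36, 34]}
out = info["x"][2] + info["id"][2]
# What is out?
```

Answer: 45

Derivation:
Trace (tracking out):
info = {'x': [1, 11, 11], 'id': [26, 36, 34]}  # -> info = {'x': [1, 11, 11], 'id': [26, 36, 34]}
out = info['x'][2] + info['id'][2]  # -> out = 45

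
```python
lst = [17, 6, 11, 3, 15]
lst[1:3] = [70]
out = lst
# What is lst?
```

Answer: [17, 70, 3, 15]

Derivation:
Trace (tracking lst):
lst = [17, 6, 11, 3, 15]  # -> lst = [17, 6, 11, 3, 15]
lst[1:3] = [70]  # -> lst = [17, 70, 3, 15]
out = lst  # -> out = [17, 70, 3, 15]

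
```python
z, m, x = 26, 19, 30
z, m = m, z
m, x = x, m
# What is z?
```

Trace (tracking z):
z, m, x = (26, 19, 30)  # -> z = 26, m = 19, x = 30
z, m = (m, z)  # -> z = 19, m = 26
m, x = (x, m)  # -> m = 30, x = 26

Answer: 19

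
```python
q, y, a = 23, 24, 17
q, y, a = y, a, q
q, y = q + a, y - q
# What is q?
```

Answer: 47

Derivation:
Trace (tracking q):
q, y, a = (23, 24, 17)  # -> q = 23, y = 24, a = 17
q, y, a = (y, a, q)  # -> q = 24, y = 17, a = 23
q, y = (q + a, y - q)  # -> q = 47, y = -7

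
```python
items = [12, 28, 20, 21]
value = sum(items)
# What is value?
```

Trace (tracking value):
items = [12, 28, 20, 21]  # -> items = [12, 28, 20, 21]
value = sum(items)  # -> value = 81

Answer: 81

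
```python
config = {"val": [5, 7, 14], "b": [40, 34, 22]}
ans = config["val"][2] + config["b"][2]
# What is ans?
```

Answer: 36

Derivation:
Trace (tracking ans):
config = {'val': [5, 7, 14], 'b': [40, 34, 22]}  # -> config = {'val': [5, 7, 14], 'b': [40, 34, 22]}
ans = config['val'][2] + config['b'][2]  # -> ans = 36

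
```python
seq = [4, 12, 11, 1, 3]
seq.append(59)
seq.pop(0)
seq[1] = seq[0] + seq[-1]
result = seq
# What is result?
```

Answer: [12, 71, 1, 3, 59]

Derivation:
Trace (tracking result):
seq = [4, 12, 11, 1, 3]  # -> seq = [4, 12, 11, 1, 3]
seq.append(59)  # -> seq = [4, 12, 11, 1, 3, 59]
seq.pop(0)  # -> seq = [12, 11, 1, 3, 59]
seq[1] = seq[0] + seq[-1]  # -> seq = [12, 71, 1, 3, 59]
result = seq  # -> result = [12, 71, 1, 3, 59]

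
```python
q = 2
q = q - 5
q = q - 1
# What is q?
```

Trace (tracking q):
q = 2  # -> q = 2
q = q - 5  # -> q = -3
q = q - 1  # -> q = -4

Answer: -4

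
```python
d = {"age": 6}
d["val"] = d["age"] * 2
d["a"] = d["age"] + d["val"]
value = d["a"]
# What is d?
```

Trace (tracking d):
d = {'age': 6}  # -> d = {'age': 6}
d['val'] = d['age'] * 2  # -> d = {'age': 6, 'val': 12}
d['a'] = d['age'] + d['val']  # -> d = {'age': 6, 'val': 12, 'a': 18}
value = d['a']  # -> value = 18

Answer: {'age': 6, 'val': 12, 'a': 18}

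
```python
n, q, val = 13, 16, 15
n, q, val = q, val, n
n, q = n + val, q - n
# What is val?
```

Trace (tracking val):
n, q, val = (13, 16, 15)  # -> n = 13, q = 16, val = 15
n, q, val = (q, val, n)  # -> n = 16, q = 15, val = 13
n, q = (n + val, q - n)  # -> n = 29, q = -1

Answer: 13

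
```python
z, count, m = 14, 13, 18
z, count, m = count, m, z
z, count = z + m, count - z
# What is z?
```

Trace (tracking z):
z, count, m = (14, 13, 18)  # -> z = 14, count = 13, m = 18
z, count, m = (count, m, z)  # -> z = 13, count = 18, m = 14
z, count = (z + m, count - z)  # -> z = 27, count = 5

Answer: 27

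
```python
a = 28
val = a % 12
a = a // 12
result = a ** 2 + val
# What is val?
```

Answer: 4

Derivation:
Trace (tracking val):
a = 28  # -> a = 28
val = a % 12  # -> val = 4
a = a // 12  # -> a = 2
result = a ** 2 + val  # -> result = 8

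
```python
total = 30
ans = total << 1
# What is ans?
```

Answer: 60

Derivation:
Trace (tracking ans):
total = 30  # -> total = 30
ans = total << 1  # -> ans = 60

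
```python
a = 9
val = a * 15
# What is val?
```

Answer: 135

Derivation:
Trace (tracking val):
a = 9  # -> a = 9
val = a * 15  # -> val = 135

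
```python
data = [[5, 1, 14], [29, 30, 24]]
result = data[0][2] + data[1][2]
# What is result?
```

Trace (tracking result):
data = [[5, 1, 14], [29, 30, 24]]  # -> data = [[5, 1, 14], [29, 30, 24]]
result = data[0][2] + data[1][2]  # -> result = 38

Answer: 38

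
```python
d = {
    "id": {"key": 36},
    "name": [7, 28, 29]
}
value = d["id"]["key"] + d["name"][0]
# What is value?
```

Answer: 43

Derivation:
Trace (tracking value):
d = {'id': {'key': 36}, 'name': [7, 28, 29]}  # -> d = {'id': {'key': 36}, 'name': [7, 28, 29]}
value = d['id']['key'] + d['name'][0]  # -> value = 43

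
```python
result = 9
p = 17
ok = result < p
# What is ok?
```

Trace (tracking ok):
result = 9  # -> result = 9
p = 17  # -> p = 17
ok = result < p  # -> ok = True

Answer: True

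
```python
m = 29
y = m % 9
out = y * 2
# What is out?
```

Answer: 4

Derivation:
Trace (tracking out):
m = 29  # -> m = 29
y = m % 9  # -> y = 2
out = y * 2  # -> out = 4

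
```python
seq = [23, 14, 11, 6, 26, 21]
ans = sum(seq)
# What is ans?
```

Answer: 101

Derivation:
Trace (tracking ans):
seq = [23, 14, 11, 6, 26, 21]  # -> seq = [23, 14, 11, 6, 26, 21]
ans = sum(seq)  # -> ans = 101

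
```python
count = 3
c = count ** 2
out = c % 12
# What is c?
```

Answer: 9

Derivation:
Trace (tracking c):
count = 3  # -> count = 3
c = count ** 2  # -> c = 9
out = c % 12  # -> out = 9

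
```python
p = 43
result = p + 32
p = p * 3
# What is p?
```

Trace (tracking p):
p = 43  # -> p = 43
result = p + 32  # -> result = 75
p = p * 3  # -> p = 129

Answer: 129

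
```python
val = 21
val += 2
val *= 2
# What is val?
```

Trace (tracking val):
val = 21  # -> val = 21
val += 2  # -> val = 23
val *= 2  # -> val = 46

Answer: 46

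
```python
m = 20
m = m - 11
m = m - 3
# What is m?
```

Trace (tracking m):
m = 20  # -> m = 20
m = m - 11  # -> m = 9
m = m - 3  # -> m = 6

Answer: 6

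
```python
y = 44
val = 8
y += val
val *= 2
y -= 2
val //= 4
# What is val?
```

Trace (tracking val):
y = 44  # -> y = 44
val = 8  # -> val = 8
y += val  # -> y = 52
val *= 2  # -> val = 16
y -= 2  # -> y = 50
val //= 4  # -> val = 4

Answer: 4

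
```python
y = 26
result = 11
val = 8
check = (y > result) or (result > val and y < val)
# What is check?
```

Trace (tracking check):
y = 26  # -> y = 26
result = 11  # -> result = 11
val = 8  # -> val = 8
check = y > result or (result > val and y < val)  # -> check = True

Answer: True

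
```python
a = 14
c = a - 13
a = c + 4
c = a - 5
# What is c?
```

Answer: 0

Derivation:
Trace (tracking c):
a = 14  # -> a = 14
c = a - 13  # -> c = 1
a = c + 4  # -> a = 5
c = a - 5  # -> c = 0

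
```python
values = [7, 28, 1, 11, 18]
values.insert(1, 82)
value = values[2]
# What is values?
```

Trace (tracking values):
values = [7, 28, 1, 11, 18]  # -> values = [7, 28, 1, 11, 18]
values.insert(1, 82)  # -> values = [7, 82, 28, 1, 11, 18]
value = values[2]  # -> value = 28

Answer: [7, 82, 28, 1, 11, 18]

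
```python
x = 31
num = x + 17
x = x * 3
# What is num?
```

Trace (tracking num):
x = 31  # -> x = 31
num = x + 17  # -> num = 48
x = x * 3  # -> x = 93

Answer: 48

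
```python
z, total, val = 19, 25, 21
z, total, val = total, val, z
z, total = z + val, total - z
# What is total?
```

Answer: -4

Derivation:
Trace (tracking total):
z, total, val = (19, 25, 21)  # -> z = 19, total = 25, val = 21
z, total, val = (total, val, z)  # -> z = 25, total = 21, val = 19
z, total = (z + val, total - z)  # -> z = 44, total = -4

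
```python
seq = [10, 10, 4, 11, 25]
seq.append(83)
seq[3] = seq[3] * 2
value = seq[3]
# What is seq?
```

Trace (tracking seq):
seq = [10, 10, 4, 11, 25]  # -> seq = [10, 10, 4, 11, 25]
seq.append(83)  # -> seq = [10, 10, 4, 11, 25, 83]
seq[3] = seq[3] * 2  # -> seq = [10, 10, 4, 22, 25, 83]
value = seq[3]  # -> value = 22

Answer: [10, 10, 4, 22, 25, 83]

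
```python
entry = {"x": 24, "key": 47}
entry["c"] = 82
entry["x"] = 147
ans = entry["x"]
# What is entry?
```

Trace (tracking entry):
entry = {'x': 24, 'key': 47}  # -> entry = {'x': 24, 'key': 47}
entry['c'] = 82  # -> entry = {'x': 24, 'key': 47, 'c': 82}
entry['x'] = 147  # -> entry = {'x': 147, 'key': 47, 'c': 82}
ans = entry['x']  # -> ans = 147

Answer: {'x': 147, 'key': 47, 'c': 82}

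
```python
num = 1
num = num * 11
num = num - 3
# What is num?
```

Trace (tracking num):
num = 1  # -> num = 1
num = num * 11  # -> num = 11
num = num - 3  # -> num = 8

Answer: 8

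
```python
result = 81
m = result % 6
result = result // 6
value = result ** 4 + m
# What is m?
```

Answer: 3

Derivation:
Trace (tracking m):
result = 81  # -> result = 81
m = result % 6  # -> m = 3
result = result // 6  # -> result = 13
value = result ** 4 + m  # -> value = 28564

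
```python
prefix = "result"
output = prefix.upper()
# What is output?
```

Answer: 'RESULT'

Derivation:
Trace (tracking output):
prefix = 'result'  # -> prefix = 'result'
output = prefix.upper()  # -> output = 'RESULT'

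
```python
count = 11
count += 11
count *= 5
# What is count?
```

Answer: 110

Derivation:
Trace (tracking count):
count = 11  # -> count = 11
count += 11  # -> count = 22
count *= 5  # -> count = 110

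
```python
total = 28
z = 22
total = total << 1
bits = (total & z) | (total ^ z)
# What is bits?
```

Answer: 62

Derivation:
Trace (tracking bits):
total = 28  # -> total = 28
z = 22  # -> z = 22
total = total << 1  # -> total = 56
bits = total & z | total ^ z  # -> bits = 62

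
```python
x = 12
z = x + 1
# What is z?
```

Trace (tracking z):
x = 12  # -> x = 12
z = x + 1  # -> z = 13

Answer: 13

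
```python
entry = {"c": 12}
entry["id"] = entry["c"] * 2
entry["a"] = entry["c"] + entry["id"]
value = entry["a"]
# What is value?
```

Trace (tracking value):
entry = {'c': 12}  # -> entry = {'c': 12}
entry['id'] = entry['c'] * 2  # -> entry = {'c': 12, 'id': 24}
entry['a'] = entry['c'] + entry['id']  # -> entry = {'c': 12, 'id': 24, 'a': 36}
value = entry['a']  # -> value = 36

Answer: 36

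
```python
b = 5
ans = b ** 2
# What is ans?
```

Trace (tracking ans):
b = 5  # -> b = 5
ans = b ** 2  # -> ans = 25

Answer: 25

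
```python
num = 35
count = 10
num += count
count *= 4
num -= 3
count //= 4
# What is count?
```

Answer: 10

Derivation:
Trace (tracking count):
num = 35  # -> num = 35
count = 10  # -> count = 10
num += count  # -> num = 45
count *= 4  # -> count = 40
num -= 3  # -> num = 42
count //= 4  # -> count = 10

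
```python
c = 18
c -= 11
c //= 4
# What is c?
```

Answer: 1

Derivation:
Trace (tracking c):
c = 18  # -> c = 18
c -= 11  # -> c = 7
c //= 4  # -> c = 1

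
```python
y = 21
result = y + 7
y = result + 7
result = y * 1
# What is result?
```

Trace (tracking result):
y = 21  # -> y = 21
result = y + 7  # -> result = 28
y = result + 7  # -> y = 35
result = y * 1  # -> result = 35

Answer: 35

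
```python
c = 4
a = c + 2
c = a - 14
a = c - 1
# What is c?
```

Answer: -8

Derivation:
Trace (tracking c):
c = 4  # -> c = 4
a = c + 2  # -> a = 6
c = a - 14  # -> c = -8
a = c - 1  # -> a = -9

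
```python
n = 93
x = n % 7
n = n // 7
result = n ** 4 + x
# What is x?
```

Answer: 2

Derivation:
Trace (tracking x):
n = 93  # -> n = 93
x = n % 7  # -> x = 2
n = n // 7  # -> n = 13
result = n ** 4 + x  # -> result = 28563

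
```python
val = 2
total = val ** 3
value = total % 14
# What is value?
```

Answer: 8

Derivation:
Trace (tracking value):
val = 2  # -> val = 2
total = val ** 3  # -> total = 8
value = total % 14  # -> value = 8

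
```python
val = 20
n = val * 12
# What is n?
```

Trace (tracking n):
val = 20  # -> val = 20
n = val * 12  # -> n = 240

Answer: 240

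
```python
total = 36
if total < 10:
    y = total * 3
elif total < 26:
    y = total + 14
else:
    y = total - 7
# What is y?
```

Answer: 29

Derivation:
Trace (tracking y):
total = 36  # -> total = 36
if total < 10:  # condition is False
elif total < 26:  # condition is False
else:
    y = total - 7  # -> y = 29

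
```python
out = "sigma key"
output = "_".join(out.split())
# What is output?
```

Trace (tracking output):
out = 'sigma key'  # -> out = 'sigma key'
output = '_'.join(out.split())  # -> output = 'sigma_key'

Answer: 'sigma_key'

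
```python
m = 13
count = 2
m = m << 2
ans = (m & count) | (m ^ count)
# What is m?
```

Answer: 52

Derivation:
Trace (tracking m):
m = 13  # -> m = 13
count = 2  # -> count = 2
m = m << 2  # -> m = 52
ans = m & count | m ^ count  # -> ans = 54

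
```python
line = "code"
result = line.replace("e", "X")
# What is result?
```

Trace (tracking result):
line = 'code'  # -> line = 'code'
result = line.replace('e', 'X')  # -> result = 'codX'

Answer: 'codX'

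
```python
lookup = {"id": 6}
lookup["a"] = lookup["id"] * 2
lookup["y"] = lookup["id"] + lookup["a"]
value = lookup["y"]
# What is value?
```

Answer: 18

Derivation:
Trace (tracking value):
lookup = {'id': 6}  # -> lookup = {'id': 6}
lookup['a'] = lookup['id'] * 2  # -> lookup = {'id': 6, 'a': 12}
lookup['y'] = lookup['id'] + lookup['a']  # -> lookup = {'id': 6, 'a': 12, 'y': 18}
value = lookup['y']  # -> value = 18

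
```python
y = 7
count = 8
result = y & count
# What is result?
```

Trace (tracking result):
y = 7  # -> y = 7
count = 8  # -> count = 8
result = y & count  # -> result = 0

Answer: 0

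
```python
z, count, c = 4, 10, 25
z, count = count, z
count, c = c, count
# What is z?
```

Answer: 10

Derivation:
Trace (tracking z):
z, count, c = (4, 10, 25)  # -> z = 4, count = 10, c = 25
z, count = (count, z)  # -> z = 10, count = 4
count, c = (c, count)  # -> count = 25, c = 4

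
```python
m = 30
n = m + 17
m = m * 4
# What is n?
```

Answer: 47

Derivation:
Trace (tracking n):
m = 30  # -> m = 30
n = m + 17  # -> n = 47
m = m * 4  # -> m = 120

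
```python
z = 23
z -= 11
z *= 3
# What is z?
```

Answer: 36

Derivation:
Trace (tracking z):
z = 23  # -> z = 23
z -= 11  # -> z = 12
z *= 3  # -> z = 36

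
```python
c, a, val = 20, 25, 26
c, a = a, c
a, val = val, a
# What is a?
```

Answer: 26

Derivation:
Trace (tracking a):
c, a, val = (20, 25, 26)  # -> c = 20, a = 25, val = 26
c, a = (a, c)  # -> c = 25, a = 20
a, val = (val, a)  # -> a = 26, val = 20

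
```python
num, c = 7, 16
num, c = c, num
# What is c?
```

Trace (tracking c):
num, c = (7, 16)  # -> num = 7, c = 16
num, c = (c, num)  # -> num = 16, c = 7

Answer: 7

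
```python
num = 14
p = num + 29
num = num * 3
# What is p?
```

Trace (tracking p):
num = 14  # -> num = 14
p = num + 29  # -> p = 43
num = num * 3  # -> num = 42

Answer: 43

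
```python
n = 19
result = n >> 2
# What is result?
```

Answer: 4

Derivation:
Trace (tracking result):
n = 19  # -> n = 19
result = n >> 2  # -> result = 4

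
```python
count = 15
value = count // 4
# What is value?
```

Trace (tracking value):
count = 15  # -> count = 15
value = count // 4  # -> value = 3

Answer: 3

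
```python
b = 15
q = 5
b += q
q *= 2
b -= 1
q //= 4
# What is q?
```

Trace (tracking q):
b = 15  # -> b = 15
q = 5  # -> q = 5
b += q  # -> b = 20
q *= 2  # -> q = 10
b -= 1  # -> b = 19
q //= 4  # -> q = 2

Answer: 2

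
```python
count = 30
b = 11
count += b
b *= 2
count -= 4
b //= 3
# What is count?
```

Trace (tracking count):
count = 30  # -> count = 30
b = 11  # -> b = 11
count += b  # -> count = 41
b *= 2  # -> b = 22
count -= 4  # -> count = 37
b //= 3  # -> b = 7

Answer: 37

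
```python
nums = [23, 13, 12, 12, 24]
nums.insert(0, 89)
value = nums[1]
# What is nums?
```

Trace (tracking nums):
nums = [23, 13, 12, 12, 24]  # -> nums = [23, 13, 12, 12, 24]
nums.insert(0, 89)  # -> nums = [89, 23, 13, 12, 12, 24]
value = nums[1]  # -> value = 23

Answer: [89, 23, 13, 12, 12, 24]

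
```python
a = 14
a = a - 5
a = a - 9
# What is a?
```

Trace (tracking a):
a = 14  # -> a = 14
a = a - 5  # -> a = 9
a = a - 9  # -> a = 0

Answer: 0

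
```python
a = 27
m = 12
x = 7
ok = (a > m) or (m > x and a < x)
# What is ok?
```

Answer: True

Derivation:
Trace (tracking ok):
a = 27  # -> a = 27
m = 12  # -> m = 12
x = 7  # -> x = 7
ok = a > m or (m > x and a < x)  # -> ok = True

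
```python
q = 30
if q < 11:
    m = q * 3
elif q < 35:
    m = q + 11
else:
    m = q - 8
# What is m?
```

Trace (tracking m):
q = 30  # -> q = 30
if q < 11:  # condition is False
elif q < 35:  # condition is True
    m = q + 11  # -> m = 41

Answer: 41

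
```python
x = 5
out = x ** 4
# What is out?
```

Answer: 625

Derivation:
Trace (tracking out):
x = 5  # -> x = 5
out = x ** 4  # -> out = 625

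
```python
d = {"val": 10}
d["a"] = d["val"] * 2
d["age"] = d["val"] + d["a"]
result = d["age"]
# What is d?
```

Trace (tracking d):
d = {'val': 10}  # -> d = {'val': 10}
d['a'] = d['val'] * 2  # -> d = {'val': 10, 'a': 20}
d['age'] = d['val'] + d['a']  # -> d = {'val': 10, 'a': 20, 'age': 30}
result = d['age']  # -> result = 30

Answer: {'val': 10, 'a': 20, 'age': 30}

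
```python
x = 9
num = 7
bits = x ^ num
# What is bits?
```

Answer: 14

Derivation:
Trace (tracking bits):
x = 9  # -> x = 9
num = 7  # -> num = 7
bits = x ^ num  # -> bits = 14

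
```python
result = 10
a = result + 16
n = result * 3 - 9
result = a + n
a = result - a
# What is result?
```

Answer: 47

Derivation:
Trace (tracking result):
result = 10  # -> result = 10
a = result + 16  # -> a = 26
n = result * 3 - 9  # -> n = 21
result = a + n  # -> result = 47
a = result - a  # -> a = 21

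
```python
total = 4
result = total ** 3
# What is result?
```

Answer: 64

Derivation:
Trace (tracking result):
total = 4  # -> total = 4
result = total ** 3  # -> result = 64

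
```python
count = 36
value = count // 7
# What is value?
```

Trace (tracking value):
count = 36  # -> count = 36
value = count // 7  # -> value = 5

Answer: 5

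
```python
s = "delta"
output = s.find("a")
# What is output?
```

Trace (tracking output):
s = 'delta'  # -> s = 'delta'
output = s.find('a')  # -> output = 4

Answer: 4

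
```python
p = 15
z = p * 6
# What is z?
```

Trace (tracking z):
p = 15  # -> p = 15
z = p * 6  # -> z = 90

Answer: 90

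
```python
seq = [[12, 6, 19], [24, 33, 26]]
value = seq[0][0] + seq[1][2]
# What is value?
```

Answer: 38

Derivation:
Trace (tracking value):
seq = [[12, 6, 19], [24, 33, 26]]  # -> seq = [[12, 6, 19], [24, 33, 26]]
value = seq[0][0] + seq[1][2]  # -> value = 38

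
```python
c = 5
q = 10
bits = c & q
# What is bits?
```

Trace (tracking bits):
c = 5  # -> c = 5
q = 10  # -> q = 10
bits = c & q  # -> bits = 0

Answer: 0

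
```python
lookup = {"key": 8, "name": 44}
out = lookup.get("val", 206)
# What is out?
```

Trace (tracking out):
lookup = {'key': 8, 'name': 44}  # -> lookup = {'key': 8, 'name': 44}
out = lookup.get('val', 206)  # -> out = 206

Answer: 206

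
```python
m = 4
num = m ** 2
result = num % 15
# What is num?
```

Answer: 16

Derivation:
Trace (tracking num):
m = 4  # -> m = 4
num = m ** 2  # -> num = 16
result = num % 15  # -> result = 1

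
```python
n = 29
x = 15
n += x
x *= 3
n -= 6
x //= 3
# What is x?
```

Trace (tracking x):
n = 29  # -> n = 29
x = 15  # -> x = 15
n += x  # -> n = 44
x *= 3  # -> x = 45
n -= 6  # -> n = 38
x //= 3  # -> x = 15

Answer: 15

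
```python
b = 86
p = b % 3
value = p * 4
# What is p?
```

Trace (tracking p):
b = 86  # -> b = 86
p = b % 3  # -> p = 2
value = p * 4  # -> value = 8

Answer: 2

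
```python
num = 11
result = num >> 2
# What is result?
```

Trace (tracking result):
num = 11  # -> num = 11
result = num >> 2  # -> result = 2

Answer: 2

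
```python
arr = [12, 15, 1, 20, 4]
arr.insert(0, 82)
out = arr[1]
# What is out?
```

Answer: 12

Derivation:
Trace (tracking out):
arr = [12, 15, 1, 20, 4]  # -> arr = [12, 15, 1, 20, 4]
arr.insert(0, 82)  # -> arr = [82, 12, 15, 1, 20, 4]
out = arr[1]  # -> out = 12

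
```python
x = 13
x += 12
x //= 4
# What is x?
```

Trace (tracking x):
x = 13  # -> x = 13
x += 12  # -> x = 25
x //= 4  # -> x = 6

Answer: 6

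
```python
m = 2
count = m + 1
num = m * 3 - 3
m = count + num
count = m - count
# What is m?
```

Trace (tracking m):
m = 2  # -> m = 2
count = m + 1  # -> count = 3
num = m * 3 - 3  # -> num = 3
m = count + num  # -> m = 6
count = m - count  # -> count = 3

Answer: 6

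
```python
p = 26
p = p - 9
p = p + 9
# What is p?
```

Trace (tracking p):
p = 26  # -> p = 26
p = p - 9  # -> p = 17
p = p + 9  # -> p = 26

Answer: 26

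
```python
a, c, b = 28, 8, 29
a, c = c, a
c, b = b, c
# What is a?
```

Trace (tracking a):
a, c, b = (28, 8, 29)  # -> a = 28, c = 8, b = 29
a, c = (c, a)  # -> a = 8, c = 28
c, b = (b, c)  # -> c = 29, b = 28

Answer: 8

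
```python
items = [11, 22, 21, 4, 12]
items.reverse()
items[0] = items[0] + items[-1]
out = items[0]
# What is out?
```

Answer: 23

Derivation:
Trace (tracking out):
items = [11, 22, 21, 4, 12]  # -> items = [11, 22, 21, 4, 12]
items.reverse()  # -> items = [12, 4, 21, 22, 11]
items[0] = items[0] + items[-1]  # -> items = [23, 4, 21, 22, 11]
out = items[0]  # -> out = 23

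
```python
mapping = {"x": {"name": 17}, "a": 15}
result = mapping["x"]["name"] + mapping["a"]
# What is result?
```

Answer: 32

Derivation:
Trace (tracking result):
mapping = {'x': {'name': 17}, 'a': 15}  # -> mapping = {'x': {'name': 17}, 'a': 15}
result = mapping['x']['name'] + mapping['a']  # -> result = 32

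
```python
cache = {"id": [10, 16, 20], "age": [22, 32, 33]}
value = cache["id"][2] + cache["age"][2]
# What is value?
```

Trace (tracking value):
cache = {'id': [10, 16, 20], 'age': [22, 32, 33]}  # -> cache = {'id': [10, 16, 20], 'age': [22, 32, 33]}
value = cache['id'][2] + cache['age'][2]  # -> value = 53

Answer: 53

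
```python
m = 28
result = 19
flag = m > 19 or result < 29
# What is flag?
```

Answer: True

Derivation:
Trace (tracking flag):
m = 28  # -> m = 28
result = 19  # -> result = 19
flag = m > 19 or result < 29  # -> flag = True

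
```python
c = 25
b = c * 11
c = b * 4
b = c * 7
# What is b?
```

Answer: 7700

Derivation:
Trace (tracking b):
c = 25  # -> c = 25
b = c * 11  # -> b = 275
c = b * 4  # -> c = 1100
b = c * 7  # -> b = 7700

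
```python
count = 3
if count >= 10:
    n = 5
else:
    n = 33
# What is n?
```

Trace (tracking n):
count = 3  # -> count = 3
if count >= 10:  # condition is False
else:
    n = 33  # -> n = 33

Answer: 33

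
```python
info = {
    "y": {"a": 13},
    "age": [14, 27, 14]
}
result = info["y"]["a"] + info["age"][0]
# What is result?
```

Answer: 27

Derivation:
Trace (tracking result):
info = {'y': {'a': 13}, 'age': [14, 27, 14]}  # -> info = {'y': {'a': 13}, 'age': [14, 27, 14]}
result = info['y']['a'] + info['age'][0]  # -> result = 27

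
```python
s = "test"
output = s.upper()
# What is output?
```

Trace (tracking output):
s = 'test'  # -> s = 'test'
output = s.upper()  # -> output = 'TEST'

Answer: 'TEST'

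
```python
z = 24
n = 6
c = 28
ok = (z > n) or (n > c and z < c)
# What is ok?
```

Trace (tracking ok):
z = 24  # -> z = 24
n = 6  # -> n = 6
c = 28  # -> c = 28
ok = z > n or (n > c and z < c)  # -> ok = True

Answer: True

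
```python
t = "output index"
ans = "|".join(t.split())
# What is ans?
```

Answer: 'output|index'

Derivation:
Trace (tracking ans):
t = 'output index'  # -> t = 'output index'
ans = '|'.join(t.split())  # -> ans = 'output|index'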